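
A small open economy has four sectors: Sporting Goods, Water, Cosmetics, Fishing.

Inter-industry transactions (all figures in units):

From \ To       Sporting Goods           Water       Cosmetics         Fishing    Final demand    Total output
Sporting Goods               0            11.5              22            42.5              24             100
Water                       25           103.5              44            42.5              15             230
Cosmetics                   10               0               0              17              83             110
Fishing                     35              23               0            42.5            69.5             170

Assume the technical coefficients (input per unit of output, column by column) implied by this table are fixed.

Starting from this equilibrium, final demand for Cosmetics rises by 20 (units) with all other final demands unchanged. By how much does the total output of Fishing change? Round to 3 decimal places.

Technical coefficients a_ij = z_ij / X_j:
  a_11 = 0/100 = 0.00, a_21 = 25/100 = 0.25, a_31 = 10/100 = 0.10, a_41 = 35/100 = 0.35
  a_12 = 11.5/230 = 0.05, a_22 = 103.5/230 = 0.45, a_32 = 0/230 = 0.00, a_42 = 23/230 = 0.10
  a_13 = 22/110 = 0.20, a_23 = 44/110 = 0.40, a_33 = 0/110 = 0.00, a_43 = 0/110 = 0.00
  a_14 = 42.5/170 = 0.25, a_24 = 42.5/170 = 0.25, a_34 = 17/170 = 0.10, a_44 = 42.5/170 = 0.25
I − A =
  [   1.00    -0.05    -0.20    -0.25]
  [  -0.25     0.55    -0.40    -0.25]
  [  -0.10     0.00     1.00    -0.10]
  [  -0.35    -0.10     0.00     0.75]
Compute the cofactors C_ij = (−1)^(i+j)·(3×3 minor ij) of I−A; the adjugate is their transpose:
adj(I−A) = Cᵀ =
  [ 0.383500   0.064500   0.102500   0.163000]
  [ 0.319000   0.640500   0.320000   0.362500]
  [ 0.060500   0.018000   0.319375   0.068750]
  [ 0.221500   0.115500   0.090500   0.524500]
det(I−A) = Σ_j (I−A)_1j·C_1j = (1.00)(0.383500) + (-0.05)(0.319000) + (-0.20)(0.060500) + (-0.25)(0.221500) = 0.300075
(I − A)⁻¹ = adj(I−A) / det(I−A) ≈
  [   1.2780     0.2149     0.3416     0.5432]
  [   1.0631     2.1345     1.0664     1.2080]
  [   0.2016     0.0600     1.0643     0.2291]
  [   0.7381     0.3849     0.3016     1.7479]
Δx = (I − A)⁻¹ Δd with Δd having +20 in the Cosmetics component and 0 elsewhere.
So Δx_4 = L_43 · (+20), where L_43 = adj(I−A)_43 / det(I−A) = 0.090500 / 0.300075.
Δx_4 = 0.090500 × (+20) / 0.300075 = 1.81 / 0.300075 ≈ 6.032.

Δx_4 = 6.032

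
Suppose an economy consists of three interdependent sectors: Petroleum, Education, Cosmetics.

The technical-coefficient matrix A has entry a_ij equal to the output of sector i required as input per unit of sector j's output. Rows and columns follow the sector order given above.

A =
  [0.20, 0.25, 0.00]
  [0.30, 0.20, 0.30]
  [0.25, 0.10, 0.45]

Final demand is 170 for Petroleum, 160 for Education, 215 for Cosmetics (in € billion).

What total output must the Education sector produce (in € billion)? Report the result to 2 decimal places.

x_2 = 607.46

I − A =
  [   0.80    -0.25     0.00]
  [  -0.30     0.80    -0.30]
  [  -0.25    -0.10     0.55]
Cofactors of I−A, C_ij = (−1)^(i+j)·(minor ij) (rows/columns in the sector order above):
  C_11 = (0.80)(0.55) − (-0.30)(-0.10) = 0.4100
  C_12 = −[(-0.30)(0.55) − (-0.30)(-0.25)] = 0.2400
  C_13 = (-0.30)(-0.10) − (0.80)(-0.25) = 0.2300
  C_21 = −[(-0.25)(0.55) − (0.00)(-0.10)] = 0.1375
  C_22 = (0.80)(0.55) − (0.00)(-0.25) = 0.4400
  C_23 = −[(0.80)(-0.10) − (-0.25)(-0.25)] = 0.1425
  C_31 = (-0.25)(-0.30) − (0.00)(0.80) = 0.0750
  C_32 = −[(0.80)(-0.30) − (0.00)(-0.30)] = 0.2400
  C_33 = (0.80)(0.80) − (-0.25)(-0.30) = 0.5650
det(I−A) = Σ_j (I−A)_1j·C_1j = (0.80)(0.4100) + (-0.25)(0.2400) + (0.00)(0.2300) = 0.2680
adj(I−A) = Cᵀ =
  [ 0.4100   0.1375   0.0750]
  [ 0.2400   0.4400   0.2400]
  [ 0.2300   0.1425   0.5650]
(I − A)⁻¹ = adj(I−A) / det(I−A) ≈
  [   1.5299     0.5131     0.2799]
  [   0.8955     1.6418     0.8955]
  [   0.8582     0.5317     2.1082]
x = (I − A)⁻¹ d = adj(I−A)·d / det(I−A), with det(I−A) = 0.2680:
  x_1 = (0.4100·170 + 0.1375·160 + 0.0750·215) / 0.2680 = 107.825 / 0.2680 ≈ 402.33
  x_2 = (0.2400·170 + 0.4400·160 + 0.2400·215) / 0.2680 = 162.80 / 0.2680 ≈ 607.46
  x_3 = (0.2300·170 + 0.1425·160 + 0.5650·215) / 0.2680 = 183.375 / 0.2680 ≈ 684.24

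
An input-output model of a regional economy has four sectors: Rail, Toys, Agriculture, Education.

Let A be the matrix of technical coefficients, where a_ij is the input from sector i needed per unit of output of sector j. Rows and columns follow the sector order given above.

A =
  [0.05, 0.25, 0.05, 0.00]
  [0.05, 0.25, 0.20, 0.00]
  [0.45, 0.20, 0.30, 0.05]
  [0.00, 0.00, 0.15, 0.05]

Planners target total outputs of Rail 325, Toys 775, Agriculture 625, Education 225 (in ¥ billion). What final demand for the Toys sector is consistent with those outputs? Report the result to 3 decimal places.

d_T = 440.000

I − A =
  [   0.95    -0.25    -0.05     0.00]
  [  -0.05     0.75    -0.20     0.00]
  [  -0.45    -0.20     0.70    -0.05]
  [   0.00     0.00    -0.15     0.95]
d = (I − A) x:
  d_R = (+0.95)·325 + (-0.25)·775 + (-0.05)·625 + (+0.00)·225 = 83.750
  d_T = (-0.05)·325 + (+0.75)·775 + (-0.20)·625 + (+0.00)·225 = 440.000
  d_A = (-0.45)·325 + (-0.20)·775 + (+0.70)·625 + (-0.05)·225 = 125.000
  d_E = (+0.00)·325 + (+0.00)·775 + (-0.15)·625 + (+0.95)·225 = 120.000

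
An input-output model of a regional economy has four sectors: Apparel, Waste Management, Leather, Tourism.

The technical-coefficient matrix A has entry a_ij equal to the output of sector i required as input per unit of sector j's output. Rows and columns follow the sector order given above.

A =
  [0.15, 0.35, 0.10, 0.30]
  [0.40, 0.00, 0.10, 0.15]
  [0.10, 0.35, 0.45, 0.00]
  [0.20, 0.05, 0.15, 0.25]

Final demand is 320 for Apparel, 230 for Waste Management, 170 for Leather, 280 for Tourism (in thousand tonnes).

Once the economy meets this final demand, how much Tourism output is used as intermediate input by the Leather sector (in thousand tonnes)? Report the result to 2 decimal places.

I − A =
  [   0.85    -0.35    -0.10    -0.30]
  [  -0.40     1.00    -0.10    -0.15]
  [  -0.10    -0.35     0.55     0.00]
  [  -0.20    -0.05    -0.15     0.75]
Compute the cofactors C_ij = (−1)^(i+j)·(3×3 minor ij) of I−A; the adjugate is their transpose:
adj(I−A) = Cᵀ =
  [ 0.374250   0.194625   0.154875   0.188625]
  [ 0.191250   0.305625   0.127875   0.137625]
  [ 0.189750   0.229875   0.449625   0.121875]
  [ 0.150500   0.118250   0.139750   0.333250]
det(I−A) = Σ_j (I−A)_1j·C_1j = (0.85)(0.374250) + (-0.35)(0.191250) + (-0.10)(0.189750) + (-0.30)(0.150500) = 0.18705
(I − A)⁻¹ = adj(I−A) / det(I−A) ≈
  [   2.0008     1.0405     0.8280     1.0084]
  [   1.0225     1.6339     0.6836     0.7358]
  [   1.0144     1.2289     2.4038     0.6516]
  [   0.8046     0.6322     0.7471     1.7816]
First solve x = (I − A)⁻¹ d = adj(I−A)·d / det(I−A); in particular x_L = (0.189750·320 + 0.229875·230 + 0.449625·170 + 0.121875·280) / 0.18705 = 224.1525 / 0.18705 ≈ 1198.3561.
Intermediate flow from T to L: z_TL = a_TL · x_L = 0.15 × 224.1525 / 0.18705 = 33.622875 / 0.18705 ≈ 179.75.

z_TL = 179.75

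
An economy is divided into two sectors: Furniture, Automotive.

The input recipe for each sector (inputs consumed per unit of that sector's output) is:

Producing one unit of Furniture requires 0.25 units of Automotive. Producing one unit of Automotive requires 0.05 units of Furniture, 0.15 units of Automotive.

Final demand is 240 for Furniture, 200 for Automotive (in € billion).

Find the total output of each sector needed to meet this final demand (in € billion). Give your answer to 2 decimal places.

I − A =
  [   1.00    -0.05]
  [  -0.25     0.85]
det(I−A) = (1.00)(0.85) − (-0.05)(-0.25) = 0.8375
adj(I−A) = [[0.85, 0.05], [0.25, 1.00]]
(I − A)⁻¹ = adj(I−A) / det(I−A) ≈
  [   1.0149     0.0597]
  [   0.2985     1.1940]
x = (I − A)⁻¹ d = adj(I−A)·d / det(I−A), with det(I−A) = 0.8375:
  x_1 = (0.85·240 + 0.05·200) / 0.8375 = 214.00 / 0.8375 ≈ 255.52
  x_2 = (0.25·240 + 1.00·200) / 0.8375 = 260.00 / 0.8375 ≈ 310.45

x_1 = 255.52, x_2 = 310.45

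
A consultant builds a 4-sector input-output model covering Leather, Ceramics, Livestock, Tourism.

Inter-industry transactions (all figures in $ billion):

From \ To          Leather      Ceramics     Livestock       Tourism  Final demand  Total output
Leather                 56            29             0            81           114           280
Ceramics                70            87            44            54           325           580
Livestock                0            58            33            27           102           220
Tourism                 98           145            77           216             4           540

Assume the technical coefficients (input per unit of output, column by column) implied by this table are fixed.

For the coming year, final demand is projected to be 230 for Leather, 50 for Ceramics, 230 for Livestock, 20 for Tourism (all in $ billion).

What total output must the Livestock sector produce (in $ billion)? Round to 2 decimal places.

Technical coefficients a_ij = z_ij / X_j:
  a_11 = 56/280 = 0.20, a_21 = 70/280 = 0.25, a_31 = 0/280 = 0.00, a_41 = 98/280 = 0.35
  a_12 = 29/580 = 0.05, a_22 = 87/580 = 0.15, a_32 = 58/580 = 0.10, a_42 = 145/580 = 0.25
  a_13 = 0/220 = 0.00, a_23 = 44/220 = 0.20, a_33 = 33/220 = 0.15, a_43 = 77/220 = 0.35
  a_14 = 81/540 = 0.15, a_24 = 54/540 = 0.10, a_34 = 27/540 = 0.05, a_44 = 216/540 = 0.40
I − A =
  [   0.80    -0.05     0.00    -0.15]
  [  -0.25     0.85    -0.20    -0.10]
  [   0.00    -0.10     0.85    -0.05]
  [  -0.35    -0.25    -0.35     0.60]
Compute the cofactors C_ij = (−1)^(i+j)·(3×3 minor ij) of I−A; the adjugate is their transpose:
adj(I−A) = Cᵀ =
  [ 0.379375   0.061750   0.059875   0.110125]
  [ 0.156375   0.349375   0.126625   0.107875]
  [ 0.036500   0.053625   0.324750   0.045125]
  [ 0.307750   0.212875   0.277125   0.551375]
det(I−A) = Σ_j (I−A)_1j·C_1j = (0.80)(0.379375) + (-0.05)(0.156375) + (0.00)(0.036500) + (-0.15)(0.307750) = 0.24951875
(I − A)⁻¹ = adj(I−A) / det(I−A) ≈
  [   1.5204     0.2475     0.2400     0.4413]
  [   0.6267     1.4002     0.5075     0.4323]
  [   0.1463     0.2149     1.3015     0.1808]
  [   1.2334     0.8531     1.1106     2.2098]
x = (I − A)⁻¹ d = adj(I−A)·d / det(I−A), with det(I−A) = 0.24951875:
  x_1 = (0.379375·230 + 0.061750·50 + 0.059875·230 + 0.110125·20) / 0.24951875 = 106.3175 / 0.24951875 ≈ 426.09
  x_2 = (0.156375·230 + 0.349375·50 + 0.126625·230 + 0.107875·20) / 0.24951875 = 84.71625 / 0.24951875 ≈ 339.52
  x_3 = (0.036500·230 + 0.053625·50 + 0.324750·230 + 0.045125·20) / 0.24951875 = 86.67125 / 0.24951875 ≈ 347.35
  x_4 = (0.307750·230 + 0.212875·50 + 0.277125·230 + 0.551375·20) / 0.24951875 = 156.1925 / 0.24951875 ≈ 625.98

x_3 = 347.35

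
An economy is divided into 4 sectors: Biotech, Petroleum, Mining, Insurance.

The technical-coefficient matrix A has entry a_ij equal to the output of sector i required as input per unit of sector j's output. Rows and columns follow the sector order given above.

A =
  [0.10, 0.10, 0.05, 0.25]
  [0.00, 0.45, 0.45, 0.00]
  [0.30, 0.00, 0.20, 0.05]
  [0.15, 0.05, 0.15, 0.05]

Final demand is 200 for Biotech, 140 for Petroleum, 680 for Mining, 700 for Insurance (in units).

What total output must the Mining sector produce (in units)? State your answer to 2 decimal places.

x_M = 1193.81

I − A =
  [   0.90    -0.10    -0.05    -0.25]
  [   0.00     0.55    -0.45     0.00]
  [  -0.30     0.00     0.80    -0.05]
  [  -0.15    -0.05    -0.15     0.95]
Compute the cofactors C_ij = (−1)^(i+j)·(3×3 minor ij) of I−A; the adjugate is their transpose:
adj(I−A) = Cᵀ =
  [ 0.412750   0.085375   0.095125   0.113625]
  [ 0.131625   0.621375   0.367875   0.054000]
  [ 0.160875   0.035250   0.449625   0.066000]
  [ 0.097500   0.051750   0.105375   0.374250]
det(I−A) = Σ_j (I−A)_1j·C_1j = (0.90)(0.412750) + (-0.10)(0.131625) + (-0.05)(0.160875) + (-0.25)(0.097500) = 0.32589375
(I − A)⁻¹ = adj(I−A) / det(I−A) ≈
  [   1.2665     0.2620     0.2919     0.3487]
  [   0.4039     1.9067     1.1288     0.1657]
  [   0.4936     0.1082     1.3797     0.2025]
  [   0.2992     0.1588     0.3233     1.1484]
x = (I − A)⁻¹ d = adj(I−A)·d / det(I−A), with det(I−A) = 0.32589375:
  x_B = (0.412750·200 + 0.085375·140 + 0.095125·680 + 0.113625·700) / 0.32589375 = 238.725 / 0.32589375 ≈ 732.52
  x_P = (0.131625·200 + 0.621375·140 + 0.367875·680 + 0.054000·700) / 0.32589375 = 401.2725 / 0.32589375 ≈ 1231.30
  x_M = (0.160875·200 + 0.035250·140 + 0.449625·680 + 0.066000·700) / 0.32589375 = 389.055 / 0.32589375 ≈ 1193.81
  x_I = (0.097500·200 + 0.051750·140 + 0.105375·680 + 0.374250·700) / 0.32589375 = 360.375 / 0.32589375 ≈ 1105.81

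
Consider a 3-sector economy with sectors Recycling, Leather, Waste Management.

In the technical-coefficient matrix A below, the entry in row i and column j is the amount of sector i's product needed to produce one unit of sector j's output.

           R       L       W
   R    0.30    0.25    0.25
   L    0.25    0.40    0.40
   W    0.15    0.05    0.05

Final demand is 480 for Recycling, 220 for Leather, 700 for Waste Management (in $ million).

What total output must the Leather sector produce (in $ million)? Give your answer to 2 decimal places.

x_L = 1826.67

I − A =
  [   0.70    -0.25    -0.25]
  [  -0.25     0.60    -0.40]
  [  -0.15    -0.05     0.95]
Cofactors of I−A, C_ij = (−1)^(i+j)·(minor ij) (rows/columns in the sector order above):
  C_11 = (0.60)(0.95) − (-0.40)(-0.05) = 0.5500
  C_12 = −[(-0.25)(0.95) − (-0.40)(-0.15)] = 0.2975
  C_13 = (-0.25)(-0.05) − (0.60)(-0.15) = 0.1025
  C_21 = −[(-0.25)(0.95) − (-0.25)(-0.05)] = 0.2500
  C_22 = (0.70)(0.95) − (-0.25)(-0.15) = 0.6275
  C_23 = −[(0.70)(-0.05) − (-0.25)(-0.15)] = 0.0725
  C_31 = (-0.25)(-0.40) − (-0.25)(0.60) = 0.2500
  C_32 = −[(0.70)(-0.40) − (-0.25)(-0.25)] = 0.3425
  C_33 = (0.70)(0.60) − (-0.25)(-0.25) = 0.3575
det(I−A) = Σ_j (I−A)_1j·C_1j = (0.70)(0.5500) + (-0.25)(0.2975) + (-0.25)(0.1025) = 0.2850
adj(I−A) = Cᵀ =
  [ 0.5500   0.2500   0.2500]
  [ 0.2975   0.6275   0.3425]
  [ 0.1025   0.0725   0.3575]
(I − A)⁻¹ = adj(I−A) / det(I−A) ≈
  [   1.9298     0.8772     0.8772]
  [   1.0439     2.2018     1.2018]
  [   0.3596     0.2544     1.2544]
x = (I − A)⁻¹ d = adj(I−A)·d / det(I−A), with det(I−A) = 0.2850:
  x_R = (0.5500·480 + 0.2500·220 + 0.2500·700) / 0.2850 = 494.00 / 0.2850 ≈ 1733.33
  x_L = (0.2975·480 + 0.6275·220 + 0.3425·700) / 0.2850 = 520.60 / 0.2850 ≈ 1826.67
  x_W = (0.1025·480 + 0.0725·220 + 0.3575·700) / 0.2850 = 315.40 / 0.2850 ≈ 1106.67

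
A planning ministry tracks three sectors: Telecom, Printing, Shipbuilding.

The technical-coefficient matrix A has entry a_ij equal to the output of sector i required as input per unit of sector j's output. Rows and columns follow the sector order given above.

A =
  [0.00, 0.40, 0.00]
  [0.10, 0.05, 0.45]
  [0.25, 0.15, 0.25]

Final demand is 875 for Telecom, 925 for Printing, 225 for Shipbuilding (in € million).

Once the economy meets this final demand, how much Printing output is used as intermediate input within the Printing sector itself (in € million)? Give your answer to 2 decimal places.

z_22 = 84.13

I − A =
  [   1.00    -0.40     0.00]
  [  -0.10     0.95    -0.45]
  [  -0.25    -0.15     0.75]
Cofactors of I−A, C_ij = (−1)^(i+j)·(minor ij) (rows/columns in the sector order above):
  C_11 = (0.95)(0.75) − (-0.45)(-0.15) = 0.6450
  C_12 = −[(-0.10)(0.75) − (-0.45)(-0.25)] = 0.1875
  C_13 = (-0.10)(-0.15) − (0.95)(-0.25) = 0.2525
  C_21 = −[(-0.40)(0.75) − (0.00)(-0.15)] = 0.3000
  C_22 = (1.00)(0.75) − (0.00)(-0.25) = 0.7500
  C_23 = −[(1.00)(-0.15) − (-0.40)(-0.25)] = 0.2500
  C_31 = (-0.40)(-0.45) − (0.00)(0.95) = 0.1800
  C_32 = −[(1.00)(-0.45) − (0.00)(-0.10)] = 0.4500
  C_33 = (1.00)(0.95) − (-0.40)(-0.10) = 0.9100
det(I−A) = Σ_j (I−A)_1j·C_1j = (1.00)(0.6450) + (-0.40)(0.1875) + (0.00)(0.2525) = 0.5700
adj(I−A) = Cᵀ =
  [ 0.6450   0.3000   0.1800]
  [ 0.1875   0.7500   0.4500]
  [ 0.2525   0.2500   0.9100]
(I − A)⁻¹ = adj(I−A) / det(I−A) ≈
  [   1.1316     0.5263     0.3158]
  [   0.3289     1.3158     0.7895]
  [   0.4430     0.4386     1.5965]
First solve x = (I − A)⁻¹ d = adj(I−A)·d / det(I−A); in particular x_2 = (0.1875·875 + 0.7500·925 + 0.4500·225) / 0.5700 = 959.0625 / 0.5700 ≈ 1682.5658.
Intermediate flow from 2 to 2: z_22 = a_22 · x_2 = 0.05 × 959.0625 / 0.5700 = 47.953125 / 0.5700 ≈ 84.13.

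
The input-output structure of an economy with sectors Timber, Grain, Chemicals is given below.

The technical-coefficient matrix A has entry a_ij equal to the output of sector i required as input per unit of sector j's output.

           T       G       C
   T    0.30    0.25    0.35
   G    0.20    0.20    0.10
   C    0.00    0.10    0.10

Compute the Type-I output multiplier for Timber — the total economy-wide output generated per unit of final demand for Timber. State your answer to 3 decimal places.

m_T = 2.045

I − A =
  [   0.70    -0.25    -0.35]
  [  -0.20     0.80    -0.10]
  [   0.00    -0.10     0.90]
Cofactors of I−A, C_ij = (−1)^(i+j)·(minor ij) (rows/columns in the sector order above):
  C_11 = (0.80)(0.90) − (-0.10)(-0.10) = 0.7100
  C_12 = −[(-0.20)(0.90) − (-0.10)(0.00)] = 0.1800
  C_13 = (-0.20)(-0.10) − (0.80)(0.00) = 0.0200
  C_21 = −[(-0.25)(0.90) − (-0.35)(-0.10)] = 0.2600
  C_22 = (0.70)(0.90) − (-0.35)(0.00) = 0.6300
  C_23 = −[(0.70)(-0.10) − (-0.25)(0.00)] = 0.0700
  C_31 = (-0.25)(-0.10) − (-0.35)(0.80) = 0.3050
  C_32 = −[(0.70)(-0.10) − (-0.35)(-0.20)] = 0.1400
  C_33 = (0.70)(0.80) − (-0.25)(-0.20) = 0.5100
det(I−A) = Σ_j (I−A)_1j·C_1j = (0.70)(0.7100) + (-0.25)(0.1800) + (-0.35)(0.0200) = 0.4450
adj(I−A) = Cᵀ =
  [ 0.7100   0.2600   0.3050]
  [ 0.1800   0.6300   0.1400]
  [ 0.0200   0.0700   0.5100]
(I − A)⁻¹ = adj(I−A) / det(I−A) ≈
  [   1.5955     0.5843     0.6854]
  [   0.4045     1.4157     0.3146]
  [   0.0449     0.1573     1.1461]
The output multiplier for sector j is the column-j sum of the Leontief inverse (I − A)⁻¹ = adj(I−A) / det(I−A).
Column T of adj(I−A): (0.7100, 0.1800, 0.0200); det(I−A) = 0.4450.
m_T = (0.7100 + 0.1800 + 0.0200) / 0.4450 = 0.91 / 0.4450 ≈ 2.045.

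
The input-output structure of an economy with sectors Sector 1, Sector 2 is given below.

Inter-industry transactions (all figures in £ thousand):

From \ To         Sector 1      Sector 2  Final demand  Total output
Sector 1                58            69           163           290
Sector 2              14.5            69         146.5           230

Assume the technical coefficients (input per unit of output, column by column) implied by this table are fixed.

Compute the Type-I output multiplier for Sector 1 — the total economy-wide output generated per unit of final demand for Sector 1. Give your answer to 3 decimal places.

Technical coefficients a_ij = z_ij / X_j:
  a_11 = 58/290 = 0.20, a_21 = 14.5/290 = 0.05
  a_12 = 69/230 = 0.30, a_22 = 69/230 = 0.30
I − A =
  [   0.80    -0.30]
  [  -0.05     0.70]
det(I−A) = (0.80)(0.70) − (-0.30)(-0.05) = 0.5450
adj(I−A) = [[0.70, 0.30], [0.05, 0.80]]
(I − A)⁻¹ = adj(I−A) / det(I−A) ≈
  [   1.2844     0.5505]
  [   0.0917     1.4679]
The output multiplier for sector j is the column-j sum of the Leontief inverse (I − A)⁻¹ = adj(I−A) / det(I−A).
Column 1 of adj(I−A): (0.70, 0.05); det(I−A) = 0.5450.
m_1 = (0.70 + 0.05) / 0.5450 = 0.75 / 0.5450 ≈ 1.376.

m_1 = 1.376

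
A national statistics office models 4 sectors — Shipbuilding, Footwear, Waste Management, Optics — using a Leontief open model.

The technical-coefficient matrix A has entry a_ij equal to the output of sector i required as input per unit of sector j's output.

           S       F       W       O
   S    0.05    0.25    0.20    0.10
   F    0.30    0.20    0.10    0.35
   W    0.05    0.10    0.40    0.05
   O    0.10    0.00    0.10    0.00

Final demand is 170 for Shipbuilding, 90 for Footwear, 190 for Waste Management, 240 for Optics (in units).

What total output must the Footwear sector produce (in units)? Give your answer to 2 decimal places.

I − A =
  [   0.95    -0.25    -0.20    -0.10]
  [  -0.30     0.80    -0.10    -0.35]
  [  -0.05    -0.10     0.60    -0.05]
  [  -0.10     0.00    -0.10     1.00]
Compute the cofactors C_ij = (−1)^(i+j)·(3×3 minor ij) of I−A; the adjugate is their transpose:
adj(I−A) = Cᵀ =
  [ 0.462500   0.169750   0.201750   0.115750]
  [ 0.206750   0.547750   0.197250   0.222250]
  [ 0.077500   0.107750   0.668250   0.078875]
  [ 0.054000   0.027750   0.087000   0.386250]
det(I−A) = Σ_j (I−A)_1j·C_1j = (0.95)(0.462500) + (-0.25)(0.206750) + (-0.20)(0.077500) + (-0.10)(0.054000) = 0.3667875
(I − A)⁻¹ = adj(I−A) / det(I−A) ≈
  [   1.2609     0.4628     0.5500     0.3156]
  [   0.5637     1.4934     0.5378     0.6059]
  [   0.2113     0.2938     1.8219     0.2150]
  [   0.1472     0.0757     0.2372     1.0531]
x = (I − A)⁻¹ d = adj(I−A)·d / det(I−A), with det(I−A) = 0.3667875:
  x_S = (0.462500·170 + 0.169750·90 + 0.201750·190 + 0.115750·240) / 0.3667875 = 160.015 / 0.3667875 ≈ 436.26
  x_F = (0.206750·170 + 0.547750·90 + 0.197250·190 + 0.222250·240) / 0.3667875 = 175.2625 / 0.3667875 ≈ 477.83
  x_W = (0.077500·170 + 0.107750·90 + 0.668250·190 + 0.078875·240) / 0.3667875 = 168.77 / 0.3667875 ≈ 460.13
  x_O = (0.054000·170 + 0.027750·90 + 0.087000·190 + 0.386250·240) / 0.3667875 = 120.9075 / 0.3667875 ≈ 329.64

x_F = 477.83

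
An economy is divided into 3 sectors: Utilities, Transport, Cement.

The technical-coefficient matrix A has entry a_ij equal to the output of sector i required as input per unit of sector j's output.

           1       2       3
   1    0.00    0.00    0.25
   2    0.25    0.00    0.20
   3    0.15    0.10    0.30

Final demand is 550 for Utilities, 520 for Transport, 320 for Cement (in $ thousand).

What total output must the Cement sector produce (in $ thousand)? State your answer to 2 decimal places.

I − A =
  [   1.00     0.00    -0.25]
  [  -0.25     1.00    -0.20]
  [  -0.15    -0.10     0.70]
Cofactors of I−A, C_ij = (−1)^(i+j)·(minor ij) (rows/columns in the sector order above):
  C_11 = (1.00)(0.70) − (-0.20)(-0.10) = 0.6800
  C_12 = −[(-0.25)(0.70) − (-0.20)(-0.15)] = 0.2050
  C_13 = (-0.25)(-0.10) − (1.00)(-0.15) = 0.1750
  C_21 = −[(0.00)(0.70) − (-0.25)(-0.10)] = 0.0250
  C_22 = (1.00)(0.70) − (-0.25)(-0.15) = 0.6625
  C_23 = −[(1.00)(-0.10) − (0.00)(-0.15)] = 0.1000
  C_31 = (0.00)(-0.20) − (-0.25)(1.00) = 0.2500
  C_32 = −[(1.00)(-0.20) − (-0.25)(-0.25)] = 0.2625
  C_33 = (1.00)(1.00) − (0.00)(-0.25) = 1.0000
det(I−A) = Σ_j (I−A)_1j·C_1j = (1.00)(0.6800) + (0.00)(0.2050) + (-0.25)(0.1750) = 0.63625
adj(I−A) = Cᵀ =
  [ 0.6800   0.0250   0.2500]
  [ 0.2050   0.6625   0.2625]
  [ 0.1750   0.1000   1.0000]
(I − A)⁻¹ = adj(I−A) / det(I−A) ≈
  [   1.0688     0.0393     0.3929]
  [   0.3222     1.0413     0.4126]
  [   0.2750     0.1572     1.5717]
x = (I − A)⁻¹ d = adj(I−A)·d / det(I−A), with det(I−A) = 0.63625:
  x_1 = (0.6800·550 + 0.0250·520 + 0.2500·320) / 0.63625 = 467.00 / 0.63625 ≈ 733.99
  x_2 = (0.2050·550 + 0.6625·520 + 0.2625·320) / 0.63625 = 541.25 / 0.63625 ≈ 850.69
  x_3 = (0.1750·550 + 0.1000·520 + 1.0000·320) / 0.63625 = 468.25 / 0.63625 ≈ 735.95

x_3 = 735.95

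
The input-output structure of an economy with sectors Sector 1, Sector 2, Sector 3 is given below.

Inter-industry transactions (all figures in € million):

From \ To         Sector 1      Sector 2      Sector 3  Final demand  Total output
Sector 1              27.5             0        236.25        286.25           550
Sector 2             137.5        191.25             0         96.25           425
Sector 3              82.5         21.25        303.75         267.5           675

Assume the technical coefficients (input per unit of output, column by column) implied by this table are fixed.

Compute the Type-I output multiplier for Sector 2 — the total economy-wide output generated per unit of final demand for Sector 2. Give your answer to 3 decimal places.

m_2 = 2.105

Technical coefficients a_ij = z_ij / X_j:
  a_11 = 27.5/550 = 0.05, a_21 = 137.5/550 = 0.25, a_31 = 82.5/550 = 0.15
  a_12 = 0/425 = 0.00, a_22 = 191.25/425 = 0.45, a_32 = 21.25/425 = 0.05
  a_13 = 236.25/675 = 0.35, a_23 = 0/675 = 0.00, a_33 = 303.75/675 = 0.45
I − A =
  [   0.95     0.00    -0.35]
  [  -0.25     0.55     0.00]
  [  -0.15    -0.05     0.55]
Cofactors of I−A, C_ij = (−1)^(i+j)·(minor ij) (rows/columns in the sector order above):
  C_11 = (0.55)(0.55) − (0.00)(-0.05) = 0.3025
  C_12 = −[(-0.25)(0.55) − (0.00)(-0.15)] = 0.1375
  C_13 = (-0.25)(-0.05) − (0.55)(-0.15) = 0.0950
  C_21 = −[(0.00)(0.55) − (-0.35)(-0.05)] = 0.0175
  C_22 = (0.95)(0.55) − (-0.35)(-0.15) = 0.4700
  C_23 = −[(0.95)(-0.05) − (0.00)(-0.15)] = 0.0475
  C_31 = (0.00)(0.00) − (-0.35)(0.55) = 0.1925
  C_32 = −[(0.95)(0.00) − (-0.35)(-0.25)] = 0.0875
  C_33 = (0.95)(0.55) − (0.00)(-0.25) = 0.5225
det(I−A) = Σ_j (I−A)_1j·C_1j = (0.95)(0.3025) + (0.00)(0.1375) + (-0.35)(0.0950) = 0.254125
adj(I−A) = Cᵀ =
  [ 0.3025   0.0175   0.1925]
  [ 0.1375   0.4700   0.0875]
  [ 0.0950   0.0475   0.5225]
(I − A)⁻¹ = adj(I−A) / det(I−A) ≈
  [   1.1904     0.0689     0.7575]
  [   0.5411     1.8495     0.3443]
  [   0.3738     0.1869     2.0561]
The output multiplier for sector j is the column-j sum of the Leontief inverse (I − A)⁻¹ = adj(I−A) / det(I−A).
Column 2 of adj(I−A): (0.0175, 0.4700, 0.0475); det(I−A) = 0.254125.
m_2 = (0.0175 + 0.4700 + 0.0475) / 0.254125 = 0.535 / 0.254125 ≈ 2.105.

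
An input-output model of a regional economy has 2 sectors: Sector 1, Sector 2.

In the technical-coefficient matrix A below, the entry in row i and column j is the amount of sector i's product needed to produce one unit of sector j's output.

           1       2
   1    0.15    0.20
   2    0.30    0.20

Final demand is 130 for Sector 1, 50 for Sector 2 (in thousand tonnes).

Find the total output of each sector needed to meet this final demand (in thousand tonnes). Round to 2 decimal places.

x_1 = 183.87, x_2 = 131.45

I − A =
  [   0.85    -0.20]
  [  -0.30     0.80]
det(I−A) = (0.85)(0.80) − (-0.20)(-0.30) = 0.6200
adj(I−A) = [[0.80, 0.20], [0.30, 0.85]]
(I − A)⁻¹ = adj(I−A) / det(I−A) ≈
  [   1.2903     0.3226]
  [   0.4839     1.3710]
x = (I − A)⁻¹ d = adj(I−A)·d / det(I−A), with det(I−A) = 0.6200:
  x_1 = (0.80·130 + 0.20·50) / 0.6200 = 114.00 / 0.6200 ≈ 183.87
  x_2 = (0.30·130 + 0.85·50) / 0.6200 = 81.50 / 0.6200 ≈ 131.45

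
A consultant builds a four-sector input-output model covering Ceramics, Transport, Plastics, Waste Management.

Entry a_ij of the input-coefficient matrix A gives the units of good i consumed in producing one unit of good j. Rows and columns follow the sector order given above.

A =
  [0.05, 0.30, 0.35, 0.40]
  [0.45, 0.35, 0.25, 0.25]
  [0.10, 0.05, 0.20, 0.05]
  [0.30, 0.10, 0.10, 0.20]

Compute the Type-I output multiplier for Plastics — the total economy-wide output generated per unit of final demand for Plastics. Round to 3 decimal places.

m_3 = 7.484

I − A =
  [   0.95    -0.30    -0.35    -0.40]
  [  -0.45     0.65    -0.25    -0.25]
  [  -0.10    -0.05     0.80    -0.05]
  [  -0.30    -0.10    -0.10     0.80]
Compute the cofactors C_ij = (−1)^(i+j)·(3×3 minor ij) of I−A; the adjugate is their transpose:
adj(I−A) = Cᵀ =
  [ 0.38025   0.24025   0.27675   0.28250]
  [ 0.37200   0.47000   0.35400   0.35500]
  [ 0.08325   0.06925   0.24375   0.07850]
  [ 0.19950   0.15750   0.17850   0.33600]
det(I−A) = Σ_j (I−A)_1j·C_1j = (0.95)(0.38025) + (-0.30)(0.37200) + (-0.35)(0.08325) + (-0.40)(0.19950) = 0.1407
(I − A)⁻¹ = adj(I−A) / det(I−A) ≈
  [   2.7026     1.7075     1.9670     2.0078]
  [   2.6439     3.3404     2.5160     2.5231]
  [   0.5917     0.4922     1.7324     0.5579]
  [   1.4179     1.1194     1.2687     2.3881]
The output multiplier for sector j is the column-j sum of the Leontief inverse (I − A)⁻¹ = adj(I−A) / det(I−A).
Column 3 of adj(I−A): (0.27675, 0.35400, 0.24375, 0.17850); det(I−A) = 0.1407.
m_3 = (0.27675 + 0.35400 + 0.24375 + 0.17850) / 0.1407 = 1.053 / 0.1407 ≈ 7.484.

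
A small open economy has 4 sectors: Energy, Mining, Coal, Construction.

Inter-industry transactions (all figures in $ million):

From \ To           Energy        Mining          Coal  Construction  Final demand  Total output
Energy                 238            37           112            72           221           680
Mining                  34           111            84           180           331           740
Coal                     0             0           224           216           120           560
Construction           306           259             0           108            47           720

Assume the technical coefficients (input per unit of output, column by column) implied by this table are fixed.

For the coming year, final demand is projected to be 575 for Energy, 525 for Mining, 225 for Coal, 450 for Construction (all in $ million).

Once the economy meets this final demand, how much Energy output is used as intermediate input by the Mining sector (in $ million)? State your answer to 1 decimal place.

Technical coefficients a_ij = z_ij / X_j:
  a_11 = 238/680 = 0.35, a_21 = 34/680 = 0.05, a_31 = 0/680 = 0.00, a_41 = 306/680 = 0.45
  a_12 = 37/740 = 0.05, a_22 = 111/740 = 0.15, a_32 = 0/740 = 0.00, a_42 = 259/740 = 0.35
  a_13 = 112/560 = 0.20, a_23 = 84/560 = 0.15, a_33 = 224/560 = 0.40, a_43 = 0/560 = 0.00
  a_14 = 72/720 = 0.10, a_24 = 180/720 = 0.25, a_34 = 216/720 = 0.30, a_44 = 108/720 = 0.15
I − A =
  [   0.65    -0.05    -0.20    -0.10]
  [  -0.05     0.85    -0.15    -0.25]
  [   0.00     0.00     0.60    -0.30]
  [  -0.45    -0.35     0.00     0.85]
Compute the cofactors C_ij = (−1)^(i+j)·(3×3 minor ij) of I−A; the adjugate is their transpose:
adj(I−A) = Cᵀ =
  [ 0.365250   0.067500   0.138625   0.111750]
  [ 0.113250   0.277500   0.107125   0.132750]
  [ 0.120000   0.075000   0.365000   0.165000]
  [ 0.240000   0.150000   0.117500   0.330000]
det(I−A) = Σ_j (I−A)_1j·C_1j = (0.65)(0.365250) + (-0.05)(0.113250) + (-0.20)(0.120000) + (-0.10)(0.240000) = 0.18375
(I − A)⁻¹ = adj(I−A) / det(I−A) ≈
  [   1.9878     0.3673     0.7544     0.6082]
  [   0.6163     1.5102     0.5830     0.7224]
  [   0.6531     0.4082     1.9864     0.8980]
  [   1.3061     0.8163     0.6395     1.7959]
First solve x = (I − A)⁻¹ d = adj(I−A)·d / det(I−A); in particular x_2 = (0.113250·575 + 0.277500·525 + 0.107125·225 + 0.132750·450) / 0.18375 = 294.646875 / 0.18375 ≈ 1603.520.
Intermediate flow from 1 to 2: z_12 = a_12 · x_2 = 0.05 × 294.646875 / 0.18375 = 14.73234375 / 0.18375 ≈ 80.2.

z_12 = 80.2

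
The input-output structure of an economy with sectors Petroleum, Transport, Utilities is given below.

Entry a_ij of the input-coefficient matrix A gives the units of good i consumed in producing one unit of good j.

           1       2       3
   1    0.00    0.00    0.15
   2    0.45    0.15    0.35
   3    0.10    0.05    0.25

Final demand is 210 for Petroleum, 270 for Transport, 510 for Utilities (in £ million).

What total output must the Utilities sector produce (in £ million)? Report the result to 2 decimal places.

x_3 = 777.60

I − A =
  [   1.00     0.00    -0.15]
  [  -0.45     0.85    -0.35]
  [  -0.10    -0.05     0.75]
Cofactors of I−A, C_ij = (−1)^(i+j)·(minor ij) (rows/columns in the sector order above):
  C_11 = (0.85)(0.75) − (-0.35)(-0.05) = 0.6200
  C_12 = −[(-0.45)(0.75) − (-0.35)(-0.10)] = 0.3725
  C_13 = (-0.45)(-0.05) − (0.85)(-0.10) = 0.1075
  C_21 = −[(0.00)(0.75) − (-0.15)(-0.05)] = 0.0075
  C_22 = (1.00)(0.75) − (-0.15)(-0.10) = 0.7350
  C_23 = −[(1.00)(-0.05) − (0.00)(-0.10)] = 0.0500
  C_31 = (0.00)(-0.35) − (-0.15)(0.85) = 0.1275
  C_32 = −[(1.00)(-0.35) − (-0.15)(-0.45)] = 0.4175
  C_33 = (1.00)(0.85) − (0.00)(-0.45) = 0.8500
det(I−A) = Σ_j (I−A)_1j·C_1j = (1.00)(0.6200) + (0.00)(0.3725) + (-0.15)(0.1075) = 0.603875
adj(I−A) = Cᵀ =
  [ 0.6200   0.0075   0.1275]
  [ 0.3725   0.7350   0.4175]
  [ 0.1075   0.0500   0.8500]
(I − A)⁻¹ = adj(I−A) / det(I−A) ≈
  [   1.0267     0.0124     0.2111]
  [   0.6168     1.2171     0.6914]
  [   0.1780     0.0828     1.4076]
x = (I − A)⁻¹ d = adj(I−A)·d / det(I−A), with det(I−A) = 0.603875:
  x_1 = (0.6200·210 + 0.0075·270 + 0.1275·510) / 0.603875 = 197.25 / 0.603875 ≈ 326.64
  x_2 = (0.3725·210 + 0.7350·270 + 0.4175·510) / 0.603875 = 489.60 / 0.603875 ≈ 810.76
  x_3 = (0.1075·210 + 0.0500·270 + 0.8500·510) / 0.603875 = 469.575 / 0.603875 ≈ 777.60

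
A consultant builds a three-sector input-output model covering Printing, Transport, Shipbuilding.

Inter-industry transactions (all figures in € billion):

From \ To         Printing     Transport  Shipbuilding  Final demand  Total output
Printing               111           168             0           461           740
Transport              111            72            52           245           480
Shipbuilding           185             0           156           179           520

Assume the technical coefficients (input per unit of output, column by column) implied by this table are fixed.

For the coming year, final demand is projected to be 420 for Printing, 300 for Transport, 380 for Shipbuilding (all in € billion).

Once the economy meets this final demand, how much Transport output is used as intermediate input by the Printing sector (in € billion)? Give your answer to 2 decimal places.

Technical coefficients a_ij = z_ij / X_j:
  a_PP = 111/740 = 0.15, a_TP = 111/740 = 0.15, a_SP = 185/740 = 0.25
  a_PT = 168/480 = 0.35, a_TT = 72/480 = 0.15, a_ST = 0/480 = 0.00
  a_PS = 0/520 = 0.00, a_TS = 52/520 = 0.10, a_SS = 156/520 = 0.30
I − A =
  [   0.85    -0.35     0.00]
  [  -0.15     0.85    -0.10]
  [  -0.25     0.00     0.70]
Cofactors of I−A, C_ij = (−1)^(i+j)·(minor ij) (rows/columns in the sector order above):
  C_11 = (0.85)(0.70) − (-0.10)(0.00) = 0.5950
  C_12 = −[(-0.15)(0.70) − (-0.10)(-0.25)] = 0.1300
  C_13 = (-0.15)(0.00) − (0.85)(-0.25) = 0.2125
  C_21 = −[(-0.35)(0.70) − (0.00)(0.00)] = 0.2450
  C_22 = (0.85)(0.70) − (0.00)(-0.25) = 0.5950
  C_23 = −[(0.85)(0.00) − (-0.35)(-0.25)] = 0.0875
  C_31 = (-0.35)(-0.10) − (0.00)(0.85) = 0.0350
  C_32 = −[(0.85)(-0.10) − (0.00)(-0.15)] = 0.0850
  C_33 = (0.85)(0.85) − (-0.35)(-0.15) = 0.6700
det(I−A) = Σ_j (I−A)_1j·C_1j = (0.85)(0.5950) + (-0.35)(0.1300) + (0.00)(0.2125) = 0.46025
adj(I−A) = Cᵀ =
  [ 0.5950   0.2450   0.0350]
  [ 0.1300   0.5950   0.0850]
  [ 0.2125   0.0875   0.6700]
(I − A)⁻¹ = adj(I−A) / det(I−A) ≈
  [   1.2928     0.5323     0.0760]
  [   0.2825     1.2928     0.1847]
  [   0.4617     0.1901     1.4557]
First solve x = (I − A)⁻¹ d = adj(I−A)·d / det(I−A); in particular x_P = (0.5950·420 + 0.2450·300 + 0.0350·380) / 0.46025 = 336.70 / 0.46025 ≈ 731.5589.
Intermediate flow from T to P: z_TP = a_TP · x_P = 0.15 × 336.70 / 0.46025 = 50.505 / 0.46025 ≈ 109.73.

z_TP = 109.73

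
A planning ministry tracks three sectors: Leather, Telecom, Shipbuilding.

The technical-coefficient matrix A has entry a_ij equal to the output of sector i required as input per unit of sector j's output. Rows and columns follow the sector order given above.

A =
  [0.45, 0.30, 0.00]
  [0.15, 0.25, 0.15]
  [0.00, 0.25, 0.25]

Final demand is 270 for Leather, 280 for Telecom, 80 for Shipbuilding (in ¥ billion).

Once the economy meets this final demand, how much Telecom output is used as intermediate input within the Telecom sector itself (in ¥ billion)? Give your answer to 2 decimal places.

z_22 = 149.49

I − A =
  [   0.55    -0.30     0.00]
  [  -0.15     0.75    -0.15]
  [   0.00    -0.25     0.75]
Cofactors of I−A, C_ij = (−1)^(i+j)·(minor ij) (rows/columns in the sector order above):
  C_11 = (0.75)(0.75) − (-0.15)(-0.25) = 0.5250
  C_12 = −[(-0.15)(0.75) − (-0.15)(0.00)] = 0.1125
  C_13 = (-0.15)(-0.25) − (0.75)(0.00) = 0.0375
  C_21 = −[(-0.30)(0.75) − (0.00)(-0.25)] = 0.2250
  C_22 = (0.55)(0.75) − (0.00)(0.00) = 0.4125
  C_23 = −[(0.55)(-0.25) − (-0.30)(0.00)] = 0.1375
  C_31 = (-0.30)(-0.15) − (0.00)(0.75) = 0.0450
  C_32 = −[(0.55)(-0.15) − (0.00)(-0.15)] = 0.0825
  C_33 = (0.55)(0.75) − (-0.30)(-0.15) = 0.3675
det(I−A) = Σ_j (I−A)_1j·C_1j = (0.55)(0.5250) + (-0.30)(0.1125) + (0.00)(0.0375) = 0.2550
adj(I−A) = Cᵀ =
  [ 0.5250   0.2250   0.0450]
  [ 0.1125   0.4125   0.0825]
  [ 0.0375   0.1375   0.3675]
(I − A)⁻¹ = adj(I−A) / det(I−A) ≈
  [   2.0588     0.8824     0.1765]
  [   0.4412     1.6176     0.3235]
  [   0.1471     0.5392     1.4412]
First solve x = (I − A)⁻¹ d = adj(I−A)·d / det(I−A); in particular x_2 = (0.1125·270 + 0.4125·280 + 0.0825·80) / 0.2550 = 152.475 / 0.2550 ≈ 597.9412.
Intermediate flow from 2 to 2: z_22 = a_22 · x_2 = 0.25 × 152.475 / 0.2550 = 38.11875 / 0.2550 ≈ 149.49.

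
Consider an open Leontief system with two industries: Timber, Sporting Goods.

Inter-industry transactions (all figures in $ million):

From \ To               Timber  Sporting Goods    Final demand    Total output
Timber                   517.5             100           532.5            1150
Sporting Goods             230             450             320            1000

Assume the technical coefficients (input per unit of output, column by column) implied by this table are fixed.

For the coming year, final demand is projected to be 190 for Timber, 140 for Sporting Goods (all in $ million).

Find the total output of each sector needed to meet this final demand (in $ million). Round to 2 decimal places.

x_1 = 419.47, x_2 = 407.08

Technical coefficients a_ij = z_ij / X_j:
  a_11 = 517.5/1150 = 0.45, a_21 = 230/1150 = 0.20
  a_12 = 100/1000 = 0.10, a_22 = 450/1000 = 0.45
I − A =
  [   0.55    -0.10]
  [  -0.20     0.55]
det(I−A) = (0.55)(0.55) − (-0.10)(-0.20) = 0.2825
adj(I−A) = [[0.55, 0.10], [0.20, 0.55]]
(I − A)⁻¹ = adj(I−A) / det(I−A) ≈
  [   1.9469     0.3540]
  [   0.7080     1.9469]
x = (I − A)⁻¹ d = adj(I−A)·d / det(I−A), with det(I−A) = 0.2825:
  x_1 = (0.55·190 + 0.10·140) / 0.2825 = 118.50 / 0.2825 ≈ 419.47
  x_2 = (0.20·190 + 0.55·140) / 0.2825 = 115.00 / 0.2825 ≈ 407.08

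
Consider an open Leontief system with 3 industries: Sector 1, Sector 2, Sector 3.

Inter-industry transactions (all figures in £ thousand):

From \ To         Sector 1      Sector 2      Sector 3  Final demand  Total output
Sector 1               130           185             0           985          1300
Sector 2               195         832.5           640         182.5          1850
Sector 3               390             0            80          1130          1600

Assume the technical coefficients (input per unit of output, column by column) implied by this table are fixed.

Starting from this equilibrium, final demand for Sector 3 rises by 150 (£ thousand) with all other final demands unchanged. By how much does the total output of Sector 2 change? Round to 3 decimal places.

Δx_2 = 121.622

Technical coefficients a_ij = z_ij / X_j:
  a_11 = 130/1300 = 0.10, a_21 = 195/1300 = 0.15, a_31 = 390/1300 = 0.30
  a_12 = 185/1850 = 0.10, a_22 = 832.5/1850 = 0.45, a_32 = 0/1850 = 0.00
  a_13 = 0/1600 = 0.00, a_23 = 640/1600 = 0.40, a_33 = 80/1600 = 0.05
I − A =
  [   0.90    -0.10     0.00]
  [  -0.15     0.55    -0.40]
  [  -0.30     0.00     0.95]
Cofactors of I−A, C_ij = (−1)^(i+j)·(minor ij) (rows/columns in the sector order above):
  C_11 = (0.55)(0.95) − (-0.40)(0.00) = 0.5225
  C_12 = −[(-0.15)(0.95) − (-0.40)(-0.30)] = 0.2625
  C_13 = (-0.15)(0.00) − (0.55)(-0.30) = 0.1650
  C_21 = −[(-0.10)(0.95) − (0.00)(0.00)] = 0.0950
  C_22 = (0.90)(0.95) − (0.00)(-0.30) = 0.8550
  C_23 = −[(0.90)(0.00) − (-0.10)(-0.30)] = 0.0300
  C_31 = (-0.10)(-0.40) − (0.00)(0.55) = 0.0400
  C_32 = −[(0.90)(-0.40) − (0.00)(-0.15)] = 0.3600
  C_33 = (0.90)(0.55) − (-0.10)(-0.15) = 0.4800
det(I−A) = Σ_j (I−A)_1j·C_1j = (0.90)(0.5225) + (-0.10)(0.2625) + (0.00)(0.1650) = 0.4440
adj(I−A) = Cᵀ =
  [ 0.5225   0.0950   0.0400]
  [ 0.2625   0.8550   0.3600]
  [ 0.1650   0.0300   0.4800]
(I − A)⁻¹ = adj(I−A) / det(I−A) ≈
  [   1.1768     0.2140     0.0901]
  [   0.5912     1.9257     0.8108]
  [   0.3716     0.0676     1.0811]
Δx = (I − A)⁻¹ Δd with Δd having +150 in the Sector 3 component and 0 elsewhere.
So Δx_2 = L_23 · (+150), where L_23 = adj(I−A)_23 / det(I−A) = 0.3600 / 0.4440.
Δx_2 = 0.3600 × (+150) / 0.4440 = 54.00 / 0.4440 ≈ 121.622.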